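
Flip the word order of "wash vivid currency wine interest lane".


Original: "wash vivid currency wine interest lane"
Words (1..n): wash | vivid | currency | wine | interest | lane
Reversed (n..1): lane | interest | wine | currency | vivid | wash
Result = "lane interest wine currency vivid wash"


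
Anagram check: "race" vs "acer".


Word 1: "race" → sorted: acer
Word 2: "acer" → sorted: acer
Same letters? acer == acer
Anagram = Yes


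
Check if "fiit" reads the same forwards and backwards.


Word: "fiit"
Reversed: "tiif"
Forward == Backward? fiit != tiif
Palindrome = No


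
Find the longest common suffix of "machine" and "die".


Word 1: "machine"
Word 2: "die"
Comparing from end:
  Pos -1: 'e' == 'e'
  Pos -2: 'n' != 'i' (stop)
LCS = "e" (length 1)


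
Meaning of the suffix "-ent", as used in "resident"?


Suffix: -ent
Example: resident = reside + -ent, with a spelling change
Meaning = one who / that which


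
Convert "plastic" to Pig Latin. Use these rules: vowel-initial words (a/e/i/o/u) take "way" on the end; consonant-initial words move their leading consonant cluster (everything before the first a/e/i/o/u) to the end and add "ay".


Word: "plastic"
Starts with consonant(s) → move to end, add 'ay'
Consonant cluster: "pl"
Pig Latin = "asticplay"


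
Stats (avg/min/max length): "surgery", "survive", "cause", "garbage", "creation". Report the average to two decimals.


Lengths: "surgery"=7, "survive"=7, "cause"=5, "garbage"=7, "creation"=8
Sum = 34, Count = 5
Average = 34/5 = 6.80
= avg=6.80, min=5, max=8


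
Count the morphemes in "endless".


Word: "endless"
Morphemes: end | -less
Each morpheme carries meaning
= 2 morphemes


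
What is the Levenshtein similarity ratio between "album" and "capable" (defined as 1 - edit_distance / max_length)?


Word 1: "album" (length 5)
Word 2: "capable" (length 7)
One optimal edit sequence:
  1. insert 'c'  (+1)
  2. keep 'a'
  3. insert 'p'  (+1)
  4. substitute 'l' -> 'a'  (+1)
  5. keep 'b'
  6. substitute 'u' -> 'l'  (+1)
  7. substitute 'm' -> 'e'  (+1)
Edit distance = 5
Max length = max(5, 7) = 7
Similarity = 1 - 5/7
= 0.2857


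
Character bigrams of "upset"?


Word: "upset" (length 5)
Number of bigrams = 5 - 2 + 1 = 4
  Position 0: "up"
  Position 1: "ps"
  Position 2: "se"
  Position 3: "et"
Bigrams = "up", "ps", "se", "et"


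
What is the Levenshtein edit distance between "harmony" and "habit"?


Word 1: "harmony" (length 7)
Word 2: "habit" (length 5)
One optimal edit sequence (insert/delete/substitute each cost 1):
  1. keep 'h'
  2. keep 'a'
  3. delete 'r'  (+1)
  4. delete 'm'  (+1)
  5. substitute 'o' -> 'b'  (+1)
  6. substitute 'n' -> 'i'  (+1)
  7. substitute 'y' -> 't'  (+1)
Total edit operations: 5
Edit distance = 5


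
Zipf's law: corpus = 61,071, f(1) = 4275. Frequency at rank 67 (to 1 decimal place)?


Zipf's law: f(r) = f(1) / r
f(1) = 4275
f(67) = 4275 / 67
= 63.8 occurrences


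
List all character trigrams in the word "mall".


Word: "mall" (length 4)
Number of trigrams = 4 - 3 + 1 = 2
  Position 0: "mal"
  Position 1: "all"
Trigrams = "mal", "all"


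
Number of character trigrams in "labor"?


Word: "labor" (length 5)
Number of 3-grams = length - 3 + 1 = 5 - 3 + 1
= 3


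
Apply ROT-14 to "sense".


Word: "sense"
Shift: 14
Each letter → (letter + shift) mod 26:
  's' (18) + 14 = 6 → 'g'
  'e' (4) + 14 = 18 → 's'
  'n' (13) + 14 = 1 → 'b'
  's' (18) + 14 = 6 → 'g'
  'e' (4) + 14 = 18 → 's'
Result = "gsbgs"


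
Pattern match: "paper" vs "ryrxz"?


Pattern of "paper": [0, 1, 0, 2, 3]
Pattern of "ryrxz": [0, 1, 0, 2, 3]
Patterns match
Same pattern = Yes


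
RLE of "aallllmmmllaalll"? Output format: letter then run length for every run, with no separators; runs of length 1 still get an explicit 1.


String: "aallllmmmllaalll"
Scanning for consecutive runs:
  'a' x 2
  'l' x 4
  'm' x 3
  'l' x 2
  'a' x 2
  'l' x 3
RLE = "a2l4m3l2a2l3"


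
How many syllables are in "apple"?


Word: "apple"
Syllable breakdown: ap · ple
Counting: 2 parts
= 2 syllables


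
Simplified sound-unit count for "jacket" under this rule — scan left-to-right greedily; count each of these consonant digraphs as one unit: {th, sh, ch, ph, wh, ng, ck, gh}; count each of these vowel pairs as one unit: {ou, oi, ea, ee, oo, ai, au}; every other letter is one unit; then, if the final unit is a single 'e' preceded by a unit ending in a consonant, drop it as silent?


Word: "jacket" (6 letters)
Left-to-right scan:
  1. 'j' (letter)
  2. 'a' (letter)
  3. 'ck' (digraph)
  4. 'e' (letter)
  5. 't' (letter)
Units from scan: 5
Sound units = 5 units


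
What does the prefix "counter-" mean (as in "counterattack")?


Prefix: counter-
Example: counterattack (counter- + attack)
Meaning = against / opposite


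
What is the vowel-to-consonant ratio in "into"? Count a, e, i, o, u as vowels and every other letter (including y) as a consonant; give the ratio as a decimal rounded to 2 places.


Word: "into"
Vowels (a,e,i,o,u): 2
Consonants: 2
Ratio = 2/2
= 1.00


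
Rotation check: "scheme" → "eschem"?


Word: "scheme", Candidate: "eschem"
Method: check if candidate is substring of word+word
"schemescheme" contains "eschem"? Yes
Is rotation = Yes


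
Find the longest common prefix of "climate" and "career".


Word 1: "climate"
Word 2: "career"
Comparing from start:
  Pos 0: 'c' == 'c'
  Pos 1: 'l' != 'a' (stop)
LCP = "c" (length 1)


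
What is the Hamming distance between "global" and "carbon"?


Comparing character by character (same length = 6):
  Pos 0: 'g' vs 'c' !=
  Pos 1: 'l' vs 'a' !=
  Pos 2: 'o' vs 'r' !=
  Pos 3: 'b' vs 'b' =
  Pos 4: 'a' vs 'o' !=
  Pos 5: 'l' vs 'n' !=
Hamming distance = 5


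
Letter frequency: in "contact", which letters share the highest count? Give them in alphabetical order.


Word: "contact"
Letter counts:
  'a': 1
  'c': 2
  'n': 1
  'o': 1
  't': 2
Maximum count = 2
Most frequent = 'c', 't' (2 times each)


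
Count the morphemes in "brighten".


Word: "brighten"
Morphemes: bright / -en
Each morpheme carries meaning
= 2 morphemes


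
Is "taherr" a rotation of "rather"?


Word: "rather", Candidate: "taherr"
Method: check if candidate is substring of word+word
"ratherrather" contains "taherr"? No
Is rotation = No


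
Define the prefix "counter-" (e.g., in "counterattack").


Prefix: counter-
As in: counterattack -> counter- + attack
Meaning = against / opposite


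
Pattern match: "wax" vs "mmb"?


Pattern of "wax": [0, 1, 2]
Pattern of "mmb": [0, 0, 1]
Patterns do not match
Same pattern = No


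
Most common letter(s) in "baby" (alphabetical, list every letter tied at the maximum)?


Word: "baby"
Letter counts:
  'a': 1
  'b': 2
  'y': 1
Maximum count = 2
Most frequent = 'b' (2 times each)


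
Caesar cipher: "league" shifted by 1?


Word: "league"
Shift: 1
Each letter → (letter + shift) mod 26:
  'l' (11) + 1 = 12 → 'm'
  'e' (4) + 1 = 5 → 'f'
  'a' (0) + 1 = 1 → 'b'
  'g' (6) + 1 = 7 → 'h'
  'u' (20) + 1 = 21 → 'v'
  'e' (4) + 1 = 5 → 'f'
Result = "mfbhvf"


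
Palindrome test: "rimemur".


Word: "rimemur"
Reversed: "rumemir"
Forward == Backward? rimemur != rumemir
Palindrome = No


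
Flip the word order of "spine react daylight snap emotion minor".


Original: "spine react daylight snap emotion minor"
Words (1..n): spine | react | daylight | snap | emotion | minor
Reversed (n..1): minor | emotion | snap | daylight | react | spine
Result = "minor emotion snap daylight react spine"


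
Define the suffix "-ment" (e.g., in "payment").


Suffix: -ment
Example: payment = pay + -ment
Meaning = result of action


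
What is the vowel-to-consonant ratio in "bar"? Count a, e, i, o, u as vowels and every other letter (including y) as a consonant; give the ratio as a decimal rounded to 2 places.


Word: "bar"
Vowels (a,e,i,o,u): 1
Consonants: 2
Ratio = 1/2
= 0.50


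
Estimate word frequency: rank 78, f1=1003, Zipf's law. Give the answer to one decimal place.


Zipf's law: f(r) = f(1) / r
f(1) = 1003
f(78) = 1003 / 78
= 12.9 occurrences


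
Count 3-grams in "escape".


Word: "escape" (length 6)
Number of 3-grams = length - 3 + 1 = 6 - 3 + 1
= 4


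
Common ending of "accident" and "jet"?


Word 1: "accident"
Word 2: "jet"
Comparing from end:
  Pos -1: 't' == 't'
  Pos -2: 'n' != 'e' (stop)
LCS = "t" (length 1)


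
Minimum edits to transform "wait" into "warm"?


Word 1: "wait" (length 4)
Word 2: "warm" (length 4)
One optimal edit sequence (insert/delete/substitute each cost 1):
  1. keep 'w'
  2. keep 'a'
  3. substitute 'i' -> 'r'  (+1)
  4. substitute 't' -> 'm'  (+1)
Total edit operations: 2
Edit distance = 2


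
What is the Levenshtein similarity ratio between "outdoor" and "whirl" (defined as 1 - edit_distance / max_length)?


Word 1: "outdoor" (length 7)
Word 2: "whirl" (length 5)
One optimal edit sequence:
  1. delete 'o'  (+1)
  2. delete 'u'  (+1)
  3. substitute 't' -> 'w'  (+1)
  4. substitute 'd' -> 'h'  (+1)
  5. substitute 'o' -> 'i'  (+1)
  6. substitute 'o' -> 'r'  (+1)
  7. substitute 'r' -> 'l'  (+1)
Edit distance = 7
Max length = max(7, 5) = 7
Similarity = 1 - 7/7
= 0.0000


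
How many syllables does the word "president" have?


Word: "president"
Syllable breakdown: pres-i-dent
Counting: 3 parts
= 3 syllables


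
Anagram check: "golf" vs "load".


Word 1: "golf" → sorted: fglo
Word 2: "load" → sorted: adlo
Same letters? fglo != adlo
Anagram = No


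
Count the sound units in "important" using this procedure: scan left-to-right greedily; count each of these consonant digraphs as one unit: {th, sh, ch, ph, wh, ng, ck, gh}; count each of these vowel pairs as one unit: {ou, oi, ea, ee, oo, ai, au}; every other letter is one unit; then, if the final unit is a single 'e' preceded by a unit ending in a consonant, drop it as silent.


Word: "important" (9 letters)
Left-to-right scan:
  (1) 'i' (letter)
  (2) 'm' (letter)
  (3) 'p' (letter)
  (4) 'o' (letter)
  (5) 'r' (letter)
  (6) 't' (letter)
  (7) 'a' (letter)
  (8) 'n' (letter)
  (9) 't' (letter)
Units from scan: 9
Sound units = 9 units


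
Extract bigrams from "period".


Word: "period" (length 6)
Number of bigrams = 6 - 2 + 1 = 5
  Position 0: "pe"
  Position 1: "er"
  Position 2: "ri"
  Position 3: "io"
  Position 4: "od"
Bigrams = "pe", "er", "ri", "io", "od"


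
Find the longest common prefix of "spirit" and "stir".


Word 1: "spirit"
Word 2: "stir"
Comparing from start:
  Pos 0: 's' == 's'
  Pos 1: 'p' != 't' (stop)
LCP = "s" (length 1)


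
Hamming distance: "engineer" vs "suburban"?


Comparing character by character (same length = 8):
  Pos 0: 'e' vs 's' !=
  Pos 1: 'n' vs 'u' !=
  Pos 2: 'g' vs 'b' !=
  Pos 3: 'i' vs 'u' !=
  Pos 4: 'n' vs 'r' !=
  Pos 5: 'e' vs 'b' !=
  Pos 6: 'e' vs 'a' !=
  Pos 7: 'r' vs 'n' !=
Hamming distance = 8


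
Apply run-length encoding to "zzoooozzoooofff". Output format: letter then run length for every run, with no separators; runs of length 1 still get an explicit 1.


String: "zzoooozzoooofff"
Scanning for consecutive runs:
  'z' x 2
  'o' x 4
  'z' x 2
  'o' x 4
  'f' x 3
RLE = "z2o4z2o4f3"


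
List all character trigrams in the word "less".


Word: "less" (length 4)
Number of trigrams = 4 - 3 + 1 = 2
  Position 0: "les"
  Position 1: "ess"
Trigrams = "les", "ess"


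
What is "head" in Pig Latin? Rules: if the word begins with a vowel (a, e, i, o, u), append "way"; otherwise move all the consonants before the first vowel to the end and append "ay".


Word: "head"
Starts with consonant(s) → move to end, add 'ay'
Consonant cluster: "h"
Pig Latin = "eadhay"


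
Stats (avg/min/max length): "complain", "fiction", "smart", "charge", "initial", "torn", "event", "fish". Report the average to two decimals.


Lengths: "complain"=8, "fiction"=7, "smart"=5, "charge"=6, "initial"=7, "torn"=4, "event"=5, "fish"=4
Sum = 46, Count = 8
Average = 46/8 = 5.75
= avg=5.75, min=4, max=8


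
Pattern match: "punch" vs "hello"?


Pattern of "punch": [0, 1, 2, 3, 4]
Pattern of "hello": [0, 1, 2, 2, 3]
Patterns do not match
Same pattern = No


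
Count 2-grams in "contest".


Word: "contest" (length 7)
Number of 2-grams = length - 2 + 1 = 7 - 2 + 1
= 6


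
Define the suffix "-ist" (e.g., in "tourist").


Suffix: -ist
Example: tourist (tour + -ist)
Meaning = one who practices


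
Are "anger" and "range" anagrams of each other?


Word 1: "anger" → sorted: aegnr
Word 2: "range" → sorted: aegnr
Same letters? aegnr == aegnr
Anagram = Yes


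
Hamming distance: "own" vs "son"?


Comparing character by character (same length = 3):
  Pos 0: 'o' vs 's' !=
  Pos 1: 'w' vs 'o' !=
  Pos 2: 'n' vs 'n' =
Hamming distance = 2


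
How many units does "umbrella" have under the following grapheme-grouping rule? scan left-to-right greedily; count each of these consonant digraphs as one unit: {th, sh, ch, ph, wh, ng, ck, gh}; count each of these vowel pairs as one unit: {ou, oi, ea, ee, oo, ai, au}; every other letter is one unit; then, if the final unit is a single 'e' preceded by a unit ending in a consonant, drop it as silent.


Word: "umbrella" (8 letters)
Left-to-right scan:
  [1] 'u' (letter)
  [2] 'm' (letter)
  [3] 'b' (letter)
  [4] 'r' (letter)
  [5] 'e' (letter)
  [6] 'l' (letter)
  [7] 'l' (letter)
  [8] 'a' (letter)
Units from scan: 8
Sound units = 8 units


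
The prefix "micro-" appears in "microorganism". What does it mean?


Prefix: micro-
As in: microorganism -> micro- + organism
Meaning = small


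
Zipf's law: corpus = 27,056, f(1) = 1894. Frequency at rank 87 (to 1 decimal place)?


Zipf's law: f(r) = f(1) / r
f(1) = 1894
f(87) = 1894 / 87
= 21.8 occurrences


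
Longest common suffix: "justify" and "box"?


Word 1: "justify"
Word 2: "box"
Comparing from end:
  Pos -1: 'y' != 'x' (stop)
LCS = "" (length 0)


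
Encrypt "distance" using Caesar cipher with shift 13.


Word: "distance"
Shift: 13
Each letter → (letter + shift) mod 26:
  'd' (3) + 13 = 16 → 'q'
  'i' (8) + 13 = 21 → 'v'
  's' (18) + 13 = 5 → 'f'
  't' (19) + 13 = 6 → 'g'
  'a' (0) + 13 = 13 → 'n'
  'n' (13) + 13 = 0 → 'a'
  'c' (2) + 13 = 15 → 'p'
  'e' (4) + 13 = 17 → 'r'
Result = "qvfgnapr"


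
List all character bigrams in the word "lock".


Word: "lock" (length 4)
Number of bigrams = 4 - 2 + 1 = 3
  Position 0: "lo"
  Position 1: "oc"
  Position 2: "ck"
Bigrams = "lo", "oc", "ck"


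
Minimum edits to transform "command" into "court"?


Word 1: "command" (length 7)
Word 2: "court" (length 5)
One optimal edit sequence (insert/delete/substitute each cost 1):
  1. keep 'c'
  2. keep 'o'
  3. delete 'm'  (+1)
  4. delete 'm'  (+1)
  5. substitute 'a' -> 'u'  (+1)
  6. substitute 'n' -> 'r'  (+1)
  7. substitute 'd' -> 't'  (+1)
Total edit operations: 5
Edit distance = 5


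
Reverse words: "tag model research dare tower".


Original: "tag model research dare tower"
Words (1..n): tag | model | research | dare | tower
Reversed (n..1): tower | dare | research | model | tag
Result = "tower dare research model tag"


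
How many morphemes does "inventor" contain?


Word: "inventor"
Morphemes: invent | -or
Each morpheme carries meaning
= 2 morphemes


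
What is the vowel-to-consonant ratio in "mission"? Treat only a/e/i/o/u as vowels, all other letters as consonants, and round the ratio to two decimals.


Word: "mission"
Vowels (a,e,i,o,u): 3
Consonants: 4
Ratio = 3/4
= 0.75


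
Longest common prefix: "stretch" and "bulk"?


Word 1: "stretch"
Word 2: "bulk"
Comparing from start:
  Pos 0: 's' != 'b' (stop)
LCP = "" (length 0)


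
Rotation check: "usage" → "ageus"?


Word: "usage", Candidate: "ageus"
Method: check if candidate is substring of word+word
"usageusage" contains "ageus"? Yes
Is rotation = Yes


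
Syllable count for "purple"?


Word: "purple"
Syllable breakdown: pur | ple
Counting: 2 parts
= 2 syllables


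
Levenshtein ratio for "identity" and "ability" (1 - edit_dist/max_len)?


Word 1: "identity" (length 8)
Word 2: "ability" (length 7)
One optimal edit sequence:
  1. delete 'i'  (+1)
  2. substitute 'd' -> 'a'  (+1)
  3. substitute 'e' -> 'b'  (+1)
  4. substitute 'n' -> 'i'  (+1)
  5. substitute 't' -> 'l'  (+1)
  6. keep 'i'
  7. keep 't'
  8. keep 'y'
Edit distance = 5
Max length = max(8, 7) = 8
Similarity = 1 - 5/8
= 0.3750


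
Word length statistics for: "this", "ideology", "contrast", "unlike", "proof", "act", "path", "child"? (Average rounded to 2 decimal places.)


Lengths: "this"=4, "ideology"=8, "contrast"=8, "unlike"=6, "proof"=5, "act"=3, "path"=4, "child"=5
Sum = 43, Count = 8
Average = 43/8 = 5.38
= avg=5.38, min=3, max=8


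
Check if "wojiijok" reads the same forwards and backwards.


Word: "wojiijok"
Reversed: "kojiijow"
Forward == Backward? wojiijok != kojiijow
Palindrome = No


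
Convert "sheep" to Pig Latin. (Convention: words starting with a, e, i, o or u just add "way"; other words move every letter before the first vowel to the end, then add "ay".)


Word: "sheep"
Starts with consonant(s) → move to end, add 'ay'
Consonant cluster: "sh"
Pig Latin = "eepshay"


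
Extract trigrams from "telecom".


Word: "telecom" (length 7)
Number of trigrams = 7 - 3 + 1 = 5
  Position 0: "tel"
  Position 1: "ele"
  Position 2: "lec"
  Position 3: "eco"
  Position 4: "com"
Trigrams = "tel", "ele", "lec", "eco", "com"


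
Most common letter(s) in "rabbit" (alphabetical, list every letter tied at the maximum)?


Word: "rabbit"
Letter counts:
  'a': 1
  'b': 2
  'i': 1
  'r': 1
  't': 1
Maximum count = 2
Most frequent = 'b' (2 times each)


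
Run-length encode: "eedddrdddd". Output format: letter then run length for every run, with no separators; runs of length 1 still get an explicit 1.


String: "eedddrdddd"
Scanning for consecutive runs:
  'e' x 2
  'd' x 3
  'r' x 1
  'd' x 4
RLE = "e2d3r1d4"


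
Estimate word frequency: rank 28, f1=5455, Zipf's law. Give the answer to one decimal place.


Zipf's law: f(r) = f(1) / r
f(1) = 5455
f(28) = 5455 / 28
= 194.8 occurrences


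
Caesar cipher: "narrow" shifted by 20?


Word: "narrow"
Shift: 20
Each letter → (letter + shift) mod 26:
  'n' (13) + 20 = 7 → 'h'
  'a' (0) + 20 = 20 → 'u'
  'r' (17) + 20 = 11 → 'l'
  'r' (17) + 20 = 11 → 'l'
  'o' (14) + 20 = 8 → 'i'
  'w' (22) + 20 = 16 → 'q'
Result = "hulliq"


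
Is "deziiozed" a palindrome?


Word: "deziiozed"
Reversed: "dezoiized"
Forward == Backward? deziiozed != dezoiized
Palindrome = No


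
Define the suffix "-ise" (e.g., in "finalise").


Suffix: -ise
As in: finalise -> final + -ise
Meaning = to make


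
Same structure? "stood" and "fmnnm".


Pattern of "stood": [0, 1, 2, 2, 3]
Pattern of "fmnnm": [0, 1, 2, 2, 1]
Patterns do not match
Same pattern = No


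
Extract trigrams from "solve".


Word: "solve" (length 5)
Number of trigrams = 5 - 3 + 1 = 3
  Position 0: "sol"
  Position 1: "olv"
  Position 2: "lve"
Trigrams = "sol", "olv", "lve"


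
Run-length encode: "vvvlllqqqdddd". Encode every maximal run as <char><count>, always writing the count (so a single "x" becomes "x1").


String: "vvvlllqqqdddd"
Scanning for consecutive runs:
  'v' x 3
  'l' x 3
  'q' x 3
  'd' x 4
RLE = "v3l3q3d4"


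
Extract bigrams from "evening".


Word: "evening" (length 7)
Number of bigrams = 7 - 2 + 1 = 6
  Position 0: "ev"
  Position 1: "ve"
  Position 2: "en"
  Position 3: "ni"
  Position 4: "in"
  Position 5: "ng"
Bigrams = "ev", "ve", "en", "ni", "in", "ng"


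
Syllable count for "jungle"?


Word: "jungle"
Syllable breakdown: jun | gle
Counting: 2 parts
= 2 syllables


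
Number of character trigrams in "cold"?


Word: "cold" (length 4)
Number of 3-grams = length - 3 + 1 = 4 - 3 + 1
= 2


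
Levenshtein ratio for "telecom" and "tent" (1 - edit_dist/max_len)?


Word 1: "telecom" (length 7)
Word 2: "tent" (length 4)
One optimal edit sequence:
  1. keep 't'
  2. delete 'e'  (+1)
  3. delete 'l'  (+1)
  4. keep 'e'
  5. delete 'c'  (+1)
  6. substitute 'o' -> 'n'  (+1)
  7. substitute 'm' -> 't'  (+1)
Edit distance = 5
Max length = max(7, 4) = 7
Similarity = 1 - 5/7
= 0.2857


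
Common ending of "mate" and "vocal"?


Word 1: "mate"
Word 2: "vocal"
Comparing from end:
  Pos -1: 'e' != 'l' (stop)
LCS = "" (length 0)


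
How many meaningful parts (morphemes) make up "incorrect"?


Word: "incorrect"
Morphemes: in- + correct
Each morpheme carries meaning
= 2 morphemes


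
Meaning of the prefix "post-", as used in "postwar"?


Prefix: post-
Example: postwar (post- + war)
Meaning = after


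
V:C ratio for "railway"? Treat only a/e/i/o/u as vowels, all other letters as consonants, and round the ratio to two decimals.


Word: "railway"
Vowels (a,e,i,o,u): 3
Consonants: 4
Ratio = 3/4
= 0.75


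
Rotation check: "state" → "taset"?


Word: "state", Candidate: "taset"
Method: check if candidate is substring of word+word
"statestate" contains "taset"? No
Is rotation = No


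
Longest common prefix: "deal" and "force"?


Word 1: "deal"
Word 2: "force"
Comparing from start:
  Pos 0: 'd' != 'f' (stop)
LCP = "" (length 0)


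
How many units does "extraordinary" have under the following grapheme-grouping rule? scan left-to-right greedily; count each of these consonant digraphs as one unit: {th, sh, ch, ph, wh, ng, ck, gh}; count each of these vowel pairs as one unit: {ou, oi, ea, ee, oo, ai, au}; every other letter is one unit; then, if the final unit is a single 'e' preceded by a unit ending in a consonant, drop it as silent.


Word: "extraordinary" (13 letters)
Left-to-right scan:
  1. 'e' (letter)
  2. 'x' (letter)
  3. 't' (letter)
  4. 'r' (letter)
  5. 'a' (letter)
  6. 'o' (letter)
  7. 'r' (letter)
  8. 'd' (letter)
  9. 'i' (letter)
  10. 'n' (letter)
  11. 'a' (letter)
  12. 'r' (letter)
  13. 'y' (letter)
Units from scan: 13
Sound units = 13 units


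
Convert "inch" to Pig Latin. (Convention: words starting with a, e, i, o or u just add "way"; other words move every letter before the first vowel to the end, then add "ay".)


Word: "inch"
Starts with vowel → add 'way'
Pig Latin = "inchway"


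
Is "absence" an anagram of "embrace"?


Word 1: "embrace" → sorted: abceemr
Word 2: "absence" → sorted: abceens
Same letters? abceemr != abceens
Anagram = No


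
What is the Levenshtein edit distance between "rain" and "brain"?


Word 1: "rain" (length 4)
Word 2: "brain" (length 5)
One optimal edit sequence (insert/delete/substitute each cost 1):
  1. insert 'b'  (+1)
  2. keep 'r'
  3. keep 'a'
  4. keep 'i'
  5. keep 'n'
Total edit operations: 1
Edit distance = 1


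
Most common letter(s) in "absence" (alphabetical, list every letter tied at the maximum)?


Word: "absence"
Letter counts:
  'a': 1
  'b': 1
  'c': 1
  'e': 2
  'n': 1
  's': 1
Maximum count = 2
Most frequent = 'e' (2 times each)


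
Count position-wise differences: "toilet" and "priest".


Comparing character by character (same length = 6):
  Pos 0: 't' vs 'p' !=
  Pos 1: 'o' vs 'r' !=
  Pos 2: 'i' vs 'i' =
  Pos 3: 'l' vs 'e' !=
  Pos 4: 'e' vs 's' !=
  Pos 5: 't' vs 't' =
Hamming distance = 4


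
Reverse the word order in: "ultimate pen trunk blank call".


Original: "ultimate pen trunk blank call"
Words (1..n): ultimate | pen | trunk | blank | call
Reversed (n..1): call | blank | trunk | pen | ultimate
Result = "call blank trunk pen ultimate"


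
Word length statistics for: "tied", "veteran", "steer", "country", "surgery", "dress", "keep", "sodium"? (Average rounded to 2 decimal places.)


Lengths: "tied"=4, "veteran"=7, "steer"=5, "country"=7, "surgery"=7, "dress"=5, "keep"=4, "sodium"=6
Sum = 45, Count = 8
Average = 45/8 = 5.63
= avg=5.63, min=4, max=7


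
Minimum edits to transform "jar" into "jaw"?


Word 1: "jar" (length 3)
Word 2: "jaw" (length 3)
One optimal edit sequence (insert/delete/substitute each cost 1):
  1. keep 'j'
  2. keep 'a'
  3. substitute 'r' -> 'w'  (+1)
Total edit operations: 1
Edit distance = 1


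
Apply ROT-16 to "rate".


Word: "rate"
Shift: 16
Each letter → (letter + shift) mod 26:
  'r' (17) + 16 = 7 → 'h'
  'a' (0) + 16 = 16 → 'q'
  't' (19) + 16 = 9 → 'j'
  'e' (4) + 16 = 20 → 'u'
Result = "hqju"


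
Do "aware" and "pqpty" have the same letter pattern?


Pattern of "aware": [0, 1, 0, 2, 3]
Pattern of "pqpty": [0, 1, 0, 2, 3]
Patterns match
Same pattern = Yes


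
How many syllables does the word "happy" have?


Word: "happy"
Syllable breakdown: hap | py
Counting: 2 parts
= 2 syllables


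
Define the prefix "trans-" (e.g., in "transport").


Prefix: trans-
Example: transport = trans- + port
Meaning = across


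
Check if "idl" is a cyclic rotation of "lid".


Word: "lid", Candidate: "idl"
Method: check if candidate is substring of word+word
"lidlid" contains "idl"? Yes
Is rotation = Yes


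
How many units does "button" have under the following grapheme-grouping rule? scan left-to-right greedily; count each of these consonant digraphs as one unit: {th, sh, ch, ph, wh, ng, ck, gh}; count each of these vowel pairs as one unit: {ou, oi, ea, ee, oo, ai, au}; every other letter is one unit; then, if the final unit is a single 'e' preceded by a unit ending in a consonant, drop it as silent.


Word: "button" (6 letters)
Left-to-right scan:
  1. 'b' (letter)
  2. 'u' (letter)
  3. 't' (letter)
  4. 't' (letter)
  5. 'o' (letter)
  6. 'n' (letter)
Units from scan: 6
Sound units = 6 units


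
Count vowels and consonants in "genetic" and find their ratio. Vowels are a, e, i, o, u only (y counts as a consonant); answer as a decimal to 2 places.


Word: "genetic"
Vowels (a,e,i,o,u): 3
Consonants: 4
Ratio = 3/4
= 0.75


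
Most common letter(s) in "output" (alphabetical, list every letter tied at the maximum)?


Word: "output"
Letter counts:
  'o': 1
  'p': 1
  't': 2
  'u': 2
Maximum count = 2
Most frequent = 't', 'u' (2 times each)


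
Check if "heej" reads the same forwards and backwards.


Word: "heej"
Reversed: "jeeh"
Forward == Backward? heej != jeeh
Palindrome = No


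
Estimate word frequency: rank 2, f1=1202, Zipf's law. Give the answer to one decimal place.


Zipf's law: f(r) = f(1) / r
f(1) = 1202
f(2) = 1202 / 2
= 601.0 occurrences


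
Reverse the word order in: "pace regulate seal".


Original: "pace regulate seal"
Words (1..n): pace | regulate | seal
Reversed (n..1): seal | regulate | pace
Result = "seal regulate pace"


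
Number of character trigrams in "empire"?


Word: "empire" (length 6)
Number of 3-grams = length - 3 + 1 = 6 - 3 + 1
= 4


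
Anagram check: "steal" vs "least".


Word 1: "steal" → sorted: aelst
Word 2: "least" → sorted: aelst
Same letters? aelst == aelst
Anagram = Yes


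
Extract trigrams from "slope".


Word: "slope" (length 5)
Number of trigrams = 5 - 3 + 1 = 3
  Position 0: "slo"
  Position 1: "lop"
  Position 2: "ope"
Trigrams = "slo", "lop", "ope"


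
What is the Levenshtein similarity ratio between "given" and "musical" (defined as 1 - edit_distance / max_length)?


Word 1: "given" (length 5)
Word 2: "musical" (length 7)
One optimal edit sequence:
  1. insert 'm'  (+1)
  2. insert 'u'  (+1)
  3. substitute 'g' -> 's'  (+1)
  4. keep 'i'
  5. substitute 'v' -> 'c'  (+1)
  6. substitute 'e' -> 'a'  (+1)
  7. substitute 'n' -> 'l'  (+1)
Edit distance = 6
Max length = max(5, 7) = 7
Similarity = 1 - 6/7
= 0.1429


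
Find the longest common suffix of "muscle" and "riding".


Word 1: "muscle"
Word 2: "riding"
Comparing from end:
  Pos -1: 'e' != 'g' (stop)
LCS = "" (length 0)


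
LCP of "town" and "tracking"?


Word 1: "town"
Word 2: "tracking"
Comparing from start:
  Pos 0: 't' == 't'
  Pos 1: 'o' != 'r' (stop)
LCP = "t" (length 1)


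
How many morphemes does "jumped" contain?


Word: "jumped"
Morphemes: jump / -ed
Each morpheme carries meaning
= 2 morphemes


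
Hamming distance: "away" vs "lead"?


Comparing character by character (same length = 4):
  Pos 0: 'a' vs 'l' !=
  Pos 1: 'w' vs 'e' !=
  Pos 2: 'a' vs 'a' =
  Pos 3: 'y' vs 'd' !=
Hamming distance = 3


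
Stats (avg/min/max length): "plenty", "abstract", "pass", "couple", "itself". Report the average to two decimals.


Lengths: "plenty"=6, "abstract"=8, "pass"=4, "couple"=6, "itself"=6
Sum = 30, Count = 5
Average = 30/5 = 6.00
= avg=6.00, min=4, max=8


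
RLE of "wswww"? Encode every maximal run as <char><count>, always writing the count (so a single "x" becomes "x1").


String: "wswww"
Scanning for consecutive runs:
  'w' x 1
  's' x 1
  'w' x 3
RLE = "w1s1w3"


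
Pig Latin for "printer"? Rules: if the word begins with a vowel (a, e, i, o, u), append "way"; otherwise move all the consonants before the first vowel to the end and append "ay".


Word: "printer"
Starts with consonant(s) → move to end, add 'ay'
Consonant cluster: "pr"
Pig Latin = "interpray"


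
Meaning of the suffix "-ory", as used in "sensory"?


Suffix: -ory
Example: sensory (sense + -ory, with a spelling change)
Meaning = relating to / place for


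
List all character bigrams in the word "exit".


Word: "exit" (length 4)
Number of bigrams = 4 - 2 + 1 = 3
  Position 0: "ex"
  Position 1: "xi"
  Position 2: "it"
Bigrams = "ex", "xi", "it"


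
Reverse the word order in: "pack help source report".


Original: "pack help source report"
Words (1..n): pack | help | source | report
Reversed (n..1): report | source | help | pack
Result = "report source help pack"


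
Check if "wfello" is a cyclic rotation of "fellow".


Word: "fellow", Candidate: "wfello"
Method: check if candidate is substring of word+word
"fellowfellow" contains "wfello"? Yes
Is rotation = Yes


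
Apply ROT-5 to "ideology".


Word: "ideology"
Shift: 5
Each letter → (letter + shift) mod 26:
  'i' (8) + 5 = 13 → 'n'
  'd' (3) + 5 = 8 → 'i'
  'e' (4) + 5 = 9 → 'j'
  'o' (14) + 5 = 19 → 't'
  'l' (11) + 5 = 16 → 'q'
  'o' (14) + 5 = 19 → 't'
  'g' (6) + 5 = 11 → 'l'
  'y' (24) + 5 = 3 → 'd'
Result = "nijtqtld"


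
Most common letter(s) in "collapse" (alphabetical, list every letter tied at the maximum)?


Word: "collapse"
Letter counts:
  'a': 1
  'c': 1
  'e': 1
  'l': 2
  'o': 1
  'p': 1
  's': 1
Maximum count = 2
Most frequent = 'l' (2 times each)


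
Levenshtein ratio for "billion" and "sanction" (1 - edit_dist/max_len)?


Word 1: "billion" (length 7)
Word 2: "sanction" (length 8)
One optimal edit sequence:
  1. insert 's'  (+1)
  2. substitute 'b' -> 'a'  (+1)
  3. substitute 'i' -> 'n'  (+1)
  4. substitute 'l' -> 'c'  (+1)
  5. substitute 'l' -> 't'  (+1)
  6. keep 'i'
  7. keep 'o'
  8. keep 'n'
Edit distance = 5
Max length = max(7, 8) = 8
Similarity = 1 - 5/8
= 0.3750


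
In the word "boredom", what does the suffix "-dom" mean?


Suffix: -dom
As in: boredom -> bore + -dom
Meaning = state / realm


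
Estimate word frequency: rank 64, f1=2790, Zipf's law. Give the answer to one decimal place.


Zipf's law: f(r) = f(1) / r
f(1) = 2790
f(64) = 2790 / 64
= 43.6 occurrences


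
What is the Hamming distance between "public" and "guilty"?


Comparing character by character (same length = 6):
  Pos 0: 'p' vs 'g' !=
  Pos 1: 'u' vs 'u' =
  Pos 2: 'b' vs 'i' !=
  Pos 3: 'l' vs 'l' =
  Pos 4: 'i' vs 't' !=
  Pos 5: 'c' vs 'y' !=
Hamming distance = 4


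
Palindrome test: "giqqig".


Word: "giqqig"
Reversed: "giqqig"
Forward == Backward? giqqig == giqqig
Palindrome = Yes


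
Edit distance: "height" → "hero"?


Word 1: "height" (length 6)
Word 2: "hero" (length 4)
One optimal edit sequence (insert/delete/substitute each cost 1):
  1. keep 'h'
  2. keep 'e'
  3. delete 'i'  (+1)
  4. delete 'g'  (+1)
  5. substitute 'h' -> 'r'  (+1)
  6. substitute 't' -> 'o'  (+1)
Total edit operations: 4
Edit distance = 4


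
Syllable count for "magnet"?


Word: "magnet"
Syllable breakdown: mag | net
Counting: 2 parts
= 2 syllables


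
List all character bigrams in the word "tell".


Word: "tell" (length 4)
Number of bigrams = 4 - 2 + 1 = 3
  Position 0: "te"
  Position 1: "el"
  Position 2: "ll"
Bigrams = "te", "el", "ll"


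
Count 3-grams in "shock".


Word: "shock" (length 5)
Number of 3-grams = length - 3 + 1 = 5 - 3 + 1
= 3


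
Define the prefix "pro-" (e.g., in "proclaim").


Prefix: pro-
As in: proclaim -> pro- + claim
Meaning = forward / in favor of


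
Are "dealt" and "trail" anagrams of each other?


Word 1: "dealt" → sorted: adelt
Word 2: "trail" → sorted: ailrt
Same letters? adelt != ailrt
Anagram = No


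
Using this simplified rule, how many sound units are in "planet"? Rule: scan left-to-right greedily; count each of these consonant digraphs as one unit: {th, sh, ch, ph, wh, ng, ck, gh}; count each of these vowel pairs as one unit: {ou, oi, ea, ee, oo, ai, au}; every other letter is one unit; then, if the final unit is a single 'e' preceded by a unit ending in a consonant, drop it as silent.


Word: "planet" (6 letters)
Left-to-right scan:
  [1] 'p' (letter)
  [2] 'l' (letter)
  [3] 'a' (letter)
  [4] 'n' (letter)
  [5] 'e' (letter)
  [6] 't' (letter)
Units from scan: 6
Sound units = 6 units


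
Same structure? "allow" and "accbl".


Pattern of "allow": [0, 1, 1, 2, 3]
Pattern of "accbl": [0, 1, 1, 2, 3]
Patterns match
Same pattern = Yes


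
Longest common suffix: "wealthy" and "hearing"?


Word 1: "wealthy"
Word 2: "hearing"
Comparing from end:
  Pos -1: 'y' != 'g' (stop)
LCS = "" (length 0)


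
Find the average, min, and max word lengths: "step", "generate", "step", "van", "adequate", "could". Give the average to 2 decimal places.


Lengths: "step"=4, "generate"=8, "step"=4, "van"=3, "adequate"=8, "could"=5
Sum = 32, Count = 6
Average = 32/6 = 5.33
= avg=5.33, min=3, max=8


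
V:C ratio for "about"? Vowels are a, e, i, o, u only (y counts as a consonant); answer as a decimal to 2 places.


Word: "about"
Vowels (a,e,i,o,u): 3
Consonants: 2
Ratio = 3/2
= 1.50


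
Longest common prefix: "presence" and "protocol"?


Word 1: "presence"
Word 2: "protocol"
Comparing from start:
  Pos 0: 'p' == 'p'
  Pos 1: 'r' == 'r'
  Pos 2: 'e' != 'o' (stop)
LCP = "pr" (length 2)


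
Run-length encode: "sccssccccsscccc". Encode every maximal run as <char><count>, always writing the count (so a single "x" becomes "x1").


String: "sccssccccsscccc"
Scanning for consecutive runs:
  's' x 1
  'c' x 2
  's' x 2
  'c' x 4
  's' x 2
  'c' x 4
RLE = "s1c2s2c4s2c4"


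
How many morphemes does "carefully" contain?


Word: "carefully"
Morphemes: care | -ful | -ly
Each morpheme carries meaning
= 3 morphemes


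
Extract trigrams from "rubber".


Word: "rubber" (length 6)
Number of trigrams = 6 - 3 + 1 = 4
  Position 0: "rub"
  Position 1: "ubb"
  Position 2: "bbe"
  Position 3: "ber"
Trigrams = "rub", "ubb", "bbe", "ber"


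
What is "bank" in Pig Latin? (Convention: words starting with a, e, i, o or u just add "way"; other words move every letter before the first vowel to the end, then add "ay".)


Word: "bank"
Starts with consonant(s) → move to end, add 'ay'
Consonant cluster: "b"
Pig Latin = "ankbay"


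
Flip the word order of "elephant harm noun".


Original: "elephant harm noun"
Words (1..n): elephant | harm | noun
Reversed (n..1): noun | harm | elephant
Result = "noun harm elephant"


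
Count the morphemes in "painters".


Word: "painters"
Morphemes: paint / -er / -s
Each morpheme carries meaning
= 3 morphemes


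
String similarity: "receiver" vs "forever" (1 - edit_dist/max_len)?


Word 1: "receiver" (length 8)
Word 2: "forever" (length 7)
One optimal edit sequence:
  1. substitute 'r' -> 'f'  (+1)
  2. substitute 'e' -> 'o'  (+1)
  3. substitute 'c' -> 'r'  (+1)
  4. keep 'e'
  5. delete 'i'  (+1)
  6. keep 'v'
  7. keep 'e'
  8. keep 'r'
Edit distance = 4
Max length = max(8, 7) = 8
Similarity = 1 - 4/8
= 0.5000


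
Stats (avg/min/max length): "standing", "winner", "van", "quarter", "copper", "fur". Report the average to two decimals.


Lengths: "standing"=8, "winner"=6, "van"=3, "quarter"=7, "copper"=6, "fur"=3
Sum = 33, Count = 6
Average = 33/6 = 5.50
= avg=5.50, min=3, max=8


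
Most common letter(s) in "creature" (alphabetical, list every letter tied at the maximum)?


Word: "creature"
Letter counts:
  'a': 1
  'c': 1
  'e': 2
  'r': 2
  't': 1
  'u': 1
Maximum count = 2
Most frequent = 'e', 'r' (2 times each)


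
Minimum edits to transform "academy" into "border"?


Word 1: "academy" (length 7)
Word 2: "border" (length 6)
One optimal edit sequence (insert/delete/substitute each cost 1):
  1. substitute 'a' -> 'b'  (+1)
  2. substitute 'c' -> 'o'  (+1)
  3. substitute 'a' -> 'r'  (+1)
  4. keep 'd'
  5. keep 'e'
  6. delete 'm'  (+1)
  7. substitute 'y' -> 'r'  (+1)
Total edit operations: 5
Edit distance = 5


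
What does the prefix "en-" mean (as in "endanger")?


Prefix: en-
Example: endanger (en- + danger)
Meaning = cause to / put into


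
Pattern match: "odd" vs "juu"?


Pattern of "odd": [0, 1, 1]
Pattern of "juu": [0, 1, 1]
Patterns match
Same pattern = Yes


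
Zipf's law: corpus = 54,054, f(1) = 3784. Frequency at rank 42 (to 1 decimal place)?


Zipf's law: f(r) = f(1) / r
f(1) = 3784
f(42) = 3784 / 42
= 90.1 occurrences


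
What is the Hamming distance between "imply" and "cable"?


Comparing character by character (same length = 5):
  Pos 0: 'i' vs 'c' !=
  Pos 1: 'm' vs 'a' !=
  Pos 2: 'p' vs 'b' !=
  Pos 3: 'l' vs 'l' =
  Pos 4: 'y' vs 'e' !=
Hamming distance = 4


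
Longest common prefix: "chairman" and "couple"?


Word 1: "chairman"
Word 2: "couple"
Comparing from start:
  Pos 0: 'c' == 'c'
  Pos 1: 'h' != 'o' (stop)
LCP = "c" (length 1)


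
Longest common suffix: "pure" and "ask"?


Word 1: "pure"
Word 2: "ask"
Comparing from end:
  Pos -1: 'e' != 'k' (stop)
LCS = "" (length 0)


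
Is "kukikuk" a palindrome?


Word: "kukikuk"
Reversed: "kukikuk"
Forward == Backward? kukikuk == kukikuk
Palindrome = Yes


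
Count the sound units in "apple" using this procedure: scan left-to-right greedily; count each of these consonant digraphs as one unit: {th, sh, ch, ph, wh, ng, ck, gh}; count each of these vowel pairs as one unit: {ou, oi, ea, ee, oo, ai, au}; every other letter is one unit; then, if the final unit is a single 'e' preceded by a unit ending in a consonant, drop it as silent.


Word: "apple" (5 letters)
Left-to-right scan:
  1. 'a' (letter)
  2. 'p' (letter)
  3. 'p' (letter)
  4. 'l' (letter)
  5. 'e' (letter)
Units from scan: 5
Final unit is 'e' after a consonant -> drop as silent (-1)
Sound units = 4 units


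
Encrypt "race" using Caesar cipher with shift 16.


Word: "race"
Shift: 16
Each letter → (letter + shift) mod 26:
  'r' (17) + 16 = 7 → 'h'
  'a' (0) + 16 = 16 → 'q'
  'c' (2) + 16 = 18 → 's'
  'e' (4) + 16 = 20 → 'u'
Result = "hqsu"


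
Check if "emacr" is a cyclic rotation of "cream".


Word: "cream", Candidate: "emacr"
Method: check if candidate is substring of word+word
"creamcream" contains "emacr"? No
Is rotation = No


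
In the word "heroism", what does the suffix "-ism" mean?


Suffix: -ism
Example: heroism = hero + -ism
Meaning = belief / practice


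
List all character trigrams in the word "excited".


Word: "excited" (length 7)
Number of trigrams = 7 - 3 + 1 = 5
  Position 0: "exc"
  Position 1: "xci"
  Position 2: "cit"
  Position 3: "ite"
  Position 4: "ted"
Trigrams = "exc", "xci", "cit", "ite", "ted"
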